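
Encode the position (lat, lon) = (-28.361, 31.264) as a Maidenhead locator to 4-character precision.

Offset from 180°W / 90°S: lon 211.26°, lat 61.64°.
Field: lon ⌊211.26/20⌋ = 10 → K; lat ⌊61.64/10⌋ = 6 → G.
Square: lon ⌊11.26/2⌋ = 5; lat ⌊1.64/1⌋ = 1.

KG51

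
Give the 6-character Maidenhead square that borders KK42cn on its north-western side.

KK42bo

Longitude subsquare c = 2; −1 → 1 = b.
Latitude subsquare n = 13; +1 → 14 = o.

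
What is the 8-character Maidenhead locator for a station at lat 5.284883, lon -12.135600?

Shift to the Maidenhead origin (180°W, 90°S): lon 167.86440, lat 95.28488.
Field: 167.86440/20 → 8 → I, 95.28488/10 → 9 → J; chars IJ.
Square: 7.86440/2 → 3, 5.28488/1 → 5; chars 35.
Subsquare: 1.86440/0.0833333 → 22 → w, 0.28488/0.0416667 → 6 → g; chars wg.
Extended square: 0.03107/0.00833333 → 3, 0.03488/0.00416667 → 8; chars 38.

IJ35wg38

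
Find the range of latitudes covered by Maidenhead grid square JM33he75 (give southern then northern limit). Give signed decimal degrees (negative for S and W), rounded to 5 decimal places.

Field J=9, M=12: +9·20° lon, +12·10° lat → SW at lon 0°, lat 30°.
Square 3, 3: +3·2° lon, +3·1° lat → SW at lon 6°, lat 33°.
Subsquare h=7, e=4: +7·0.0833333° lon, +4·0.0416667° lat → SW at lon 6.58333°, lat 33.1667°.
Extended square 7, 5: +7·0.00833333° lon, +5·0.00416667° lat → SW at lon 6.64167°, lat 33.1875°.
Cell spans 0.00833333° lon × 0.00416667° lat.
south 33.18750, north 33.19167.

33.18750, 33.19167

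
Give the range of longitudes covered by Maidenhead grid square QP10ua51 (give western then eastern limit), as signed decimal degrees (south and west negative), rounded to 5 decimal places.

143.70833, 143.71667

Field Q=16, P=15: +16·20° lon, +15·10° lat → SW at lon 140°, lat 60°.
Square 1, 0: +1·2° lon, +0·1° lat → SW at lon 142°, lat 60°.
Subsquare u=20, a=0: +20·0.0833333° lon, +0·0.0416667° lat → SW at lon 143.667°, lat 60°.
Extended square 5, 1: +5·0.00833333° lon, +1·0.00416667° lat → SW at lon 143.708°, lat 60.0042°.
Cell spans 0.00833333° lon × 0.00416667° lat.
west 143.70833, east 143.71667.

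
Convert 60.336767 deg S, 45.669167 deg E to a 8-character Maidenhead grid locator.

Add 180° to longitude and 90° to latitude: 225.66917, 29.66323.
Field: lon ⌊225.66917/20⌋ = 11 → L; lat ⌊29.66323/10⌋ = 2 → C.
Square: lon ⌊5.66917/2⌋ = 2; lat ⌊9.66323/1⌋ = 9.
Subsquare: lon ⌊1.66917/0.0833333⌋ = 20 → u; lat ⌊0.66323/0.0416667⌋ = 15 → p.
Extended square: lon ⌊0.00250/0.00833333⌋ = 0; lat ⌊0.03823/0.00416667⌋ = 9.

LC29up09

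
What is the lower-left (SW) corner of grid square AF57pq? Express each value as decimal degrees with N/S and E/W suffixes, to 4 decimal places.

Field A=0, F=5: +0·20° lon, +5·10° lat → SW at lon -180°, lat -40°.
Square 5, 7: +5·2° lon, +7·1° lat → SW at lon -170°, lat -33°.
Subsquare p=15, q=16: +15·0.0833333° lon, +16·0.0416667° lat → SW at lon -168.75°, lat -32.3333°.
latitude 32.3333° S, longitude 168.7500° W.

32.3333° S, 168.7500° W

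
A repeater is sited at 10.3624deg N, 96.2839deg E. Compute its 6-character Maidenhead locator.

Add 180° to longitude and 90° to latitude: 276.2839, 100.3624.
Field (20°×10°, letters A–R): lon ⌊276.2839/20⌋ = 13 → N; lat ⌊100.3624/10⌋ = 10 → K.
Square (2°×1°, digits 0–9): lon ⌊16.2839/2⌋ = 8; lat ⌊0.3624/1⌋ = 0.
Subsquare (5′×2.5′, letters a–x): lon ⌊0.2839/0.0833333⌋ = 3 → d; lat ⌊0.3624/0.0416667⌋ = 8 → i.

NK80di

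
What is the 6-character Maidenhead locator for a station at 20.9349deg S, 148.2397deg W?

BG59vb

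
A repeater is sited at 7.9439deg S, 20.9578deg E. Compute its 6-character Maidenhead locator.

KI02lb

Shift to the Maidenhead origin (180°W, 90°S): lon 200.9578, lat 82.0561.
Field: lon ⌊200.9578/20⌋ = 10 → K; lat ⌊82.0561/10⌋ = 8 → I.
Square: lon ⌊0.9578/2⌋ = 0; lat ⌊2.0561/1⌋ = 2.
Subsquare: lon ⌊0.9578/0.0833333⌋ = 11 → l; lat ⌊0.0561/0.0416667⌋ = 1 → b.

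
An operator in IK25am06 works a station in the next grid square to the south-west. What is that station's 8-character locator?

IK15xm95

Longitude extended square 0; −1 → -1, wraps to 9, carry into subsquare.
Longitude subsquare a = 0; −1 → -1, wraps to 23 = x, carry into square.
Longitude square 2; −1 → 1.
Latitude extended square 6; −1 → 5.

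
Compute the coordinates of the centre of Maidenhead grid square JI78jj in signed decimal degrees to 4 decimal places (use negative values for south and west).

-1.6042, 14.7917

Field J=9, I=8: +9·20° lon, +8·10° lat → SW at lon 0°, lat -10°.
Square 7, 8: +7·2° lon, +8·1° lat → SW at lon 14°, lat -2°.
Subsquare j=9, j=9: +9·0.0833333° lon, +9·0.0416667° lat → SW at lon 14.75°, lat -1.625°.
Cell spans 0.0833333° lon × 0.0416667° lat. Centre is SW corner plus half of each.
latitude -1.6042, longitude 14.7917.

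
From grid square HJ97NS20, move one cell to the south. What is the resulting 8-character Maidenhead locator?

HJ97nr29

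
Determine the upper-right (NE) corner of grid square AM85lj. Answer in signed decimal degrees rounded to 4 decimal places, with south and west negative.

Field A=0, M=12: +0·20° lon, +12·10° lat → SW at lon -180°, lat 30°.
Square 8, 5: +8·2° lon, +5·1° lat → SW at lon -164°, lat 35°.
Subsquare l=11, j=9: +11·0.0833333° lon, +9·0.0416667° lat → SW at lon -163.083°, lat 35.375°.
Cell spans 0.0833333° lon × 0.0416667° lat. NE corner is SW corner plus one full cell.
latitude 35.4167, longitude -163.0000.

35.4167, -163.0000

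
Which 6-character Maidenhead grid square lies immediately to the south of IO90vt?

Latitude subsquare t = 19; −1 → 18 = s.
The longitude characters are unchanged.

IO90vs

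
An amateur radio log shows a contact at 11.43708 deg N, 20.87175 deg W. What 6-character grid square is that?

Shift to the Maidenhead origin (180°W, 90°S): lon 159.1283, lat 101.4371.
Field: lon ⌊159.1283/20⌋ = 7 → H; lat ⌊101.4371/10⌋ = 10 → K.
Square: lon ⌊19.1283/2⌋ = 9; lat ⌊1.4371/1⌋ = 1.
Subsquare: lon ⌊1.1283/0.0833333⌋ = 13 → n; lat ⌊0.4371/0.0416667⌋ = 10 → k.

HK91nk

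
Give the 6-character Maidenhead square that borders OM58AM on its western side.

OM48xm

Longitude subsquare a = 0; −1 → -1, wraps to 23 = x, carry into square.
Longitude square 5; −1 → 4.
The latitude characters are unchanged.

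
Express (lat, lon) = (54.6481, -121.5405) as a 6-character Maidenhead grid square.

CO94fp

Offset from 180°W / 90°S: lon 58.4595°, lat 144.6481°.
Field: 58.4595/20 → 2 → C, 144.6481/10 → 14 → O; chars CO.
Square: 18.4595/2 → 9, 4.6481/1 → 4; chars 94.
Subsquare: 0.4595/0.0833333 → 5 → f, 0.6481/0.0416667 → 15 → p; chars fp.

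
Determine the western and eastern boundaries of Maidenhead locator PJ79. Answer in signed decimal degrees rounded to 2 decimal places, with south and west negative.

134.00, 136.00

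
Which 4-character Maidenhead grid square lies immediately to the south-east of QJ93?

RJ02

Longitude square 9; +1 → 10, wraps to 0, carry into field.
Longitude field Q = 16; +1 → 17 = R.
Latitude square 3; −1 → 2.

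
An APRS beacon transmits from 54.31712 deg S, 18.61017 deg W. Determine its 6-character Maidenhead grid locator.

ID05qq

Add 180° to longitude and 90° to latitude: 161.3898, 35.6829.
Field: 161.3898/20 → 8 → I, 35.6829/10 → 3 → D; chars ID.
Square: 1.3898/2 → 0, 5.6829/1 → 5; chars 05.
Subsquare: 1.3898/0.0833333 → 16 → q, 0.6829/0.0416667 → 16 → q; chars qq.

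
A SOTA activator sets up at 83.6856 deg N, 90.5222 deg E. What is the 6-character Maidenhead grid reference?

NR53gq

Offset from 180°W / 90°S: lon 270.5222°, lat 173.6856°.
Field (20°×10°, letters A–R): 270.5222/20 → 13 → N, 173.6856/10 → 17 → R; chars NR.
Square (2°×1°, digits 0–9): 10.5222/2 → 5, 3.6856/1 → 3; chars 53.
Subsquare (5′×2.5′, letters a–x): 0.5222/0.0833333 → 6 → g, 0.6856/0.0416667 → 16 → q; chars gq.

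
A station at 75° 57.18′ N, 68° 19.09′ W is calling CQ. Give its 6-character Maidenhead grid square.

Shift to the Maidenhead origin (180°W, 90°S): lon 111.6818, lat 165.9530.
Field (20°×10°, letters A–R): 111.6818/20 → 5 → F, 165.9530/10 → 16 → Q; chars FQ.
Square (2°×1°, digits 0–9): 11.6818/2 → 5, 5.9530/1 → 5; chars 55.
Subsquare (5′×2.5′, letters a–x): 1.6818/0.0833333 → 20 → u, 0.9530/0.0416667 → 22 → w; chars uw.

FQ55uw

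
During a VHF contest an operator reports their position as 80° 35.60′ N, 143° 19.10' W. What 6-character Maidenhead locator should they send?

BR80io

Shift to the Maidenhead origin (180°W, 90°S): lon 36.6817, lat 170.5933.
Field: lon ⌊36.6817/20⌋ = 1 → B; lat ⌊170.5933/10⌋ = 17 → R.
Square: lon ⌊16.6817/2⌋ = 8; lat ⌊0.5933/1⌋ = 0.
Subsquare: lon ⌊0.6817/0.0833333⌋ = 8 → i; lat ⌊0.5933/0.0416667⌋ = 14 → o.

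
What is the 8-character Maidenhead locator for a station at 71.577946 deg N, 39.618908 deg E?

KQ91tn48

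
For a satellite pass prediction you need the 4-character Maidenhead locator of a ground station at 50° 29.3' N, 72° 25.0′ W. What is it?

FO30

Offset from 180°W / 90°S: lon 107.58°, lat 140.49°.
Field: lon ⌊107.58/20⌋ = 5 → F; lat ⌊140.49/10⌋ = 14 → O.
Square: lon ⌊7.58/2⌋ = 3; lat ⌊0.49/1⌋ = 0.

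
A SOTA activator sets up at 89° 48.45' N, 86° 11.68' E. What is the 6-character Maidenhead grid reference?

NR39ct

Add 180° to longitude and 90° to latitude: 266.1947, 179.8075.
Field: lon ⌊266.1947/20⌋ = 13 → N; lat ⌊179.8075/10⌋ = 17 → R.
Square: lon ⌊6.1947/2⌋ = 3; lat ⌊9.8075/1⌋ = 9.
Subsquare: lon ⌊0.1947/0.0833333⌋ = 2 → c; lat ⌊0.8075/0.0416667⌋ = 19 → t.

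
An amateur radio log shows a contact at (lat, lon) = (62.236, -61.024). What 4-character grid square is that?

FP92

Shift to the Maidenhead origin (180°W, 90°S): lon 118.98, lat 152.24.
Field: lon ⌊118.98/20⌋ = 5 → F; lat ⌊152.24/10⌋ = 15 → P.
Square: lon ⌊18.98/2⌋ = 9; lat ⌊2.24/1⌋ = 2.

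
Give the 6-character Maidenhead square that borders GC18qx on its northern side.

Latitude subsquare x = 23; +1 → 24, wraps to 0 = a, carry into square.
Latitude square 8; +1 → 9.
The longitude characters are unchanged.

GC19qa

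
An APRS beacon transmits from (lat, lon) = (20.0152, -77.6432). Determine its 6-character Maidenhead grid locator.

FL10ea

Add 180° to longitude and 90° to latitude: 102.3568, 110.0152.
Field: 102.3568/20 → 5 → F, 110.0152/10 → 11 → L; chars FL.
Square: 2.3568/2 → 1, 0.0152/1 → 0; chars 10.
Subsquare: 0.3568/0.0833333 → 4 → e, 0.0152/0.0416667 → 0 → a; chars ea.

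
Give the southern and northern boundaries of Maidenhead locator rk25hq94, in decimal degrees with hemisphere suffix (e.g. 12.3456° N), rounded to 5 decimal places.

15.68333° N, 15.68750° N

Field R=17, K=10: +17·20° lon, +10·10° lat → SW at lon 160°, lat 10°.
Square 2, 5: +2·2° lon, +5·1° lat → SW at lon 164°, lat 15°.
Subsquare h=7, q=16: +7·0.0833333° lon, +16·0.0416667° lat → SW at lon 164.583°, lat 15.6667°.
Extended square 9, 4: +9·0.00833333° lon, +4·0.00416667° lat → SW at lon 164.658°, lat 15.6833°.
Cell spans 0.00833333° lon × 0.00416667° lat.
south 15.68333° N, north 15.68750° N.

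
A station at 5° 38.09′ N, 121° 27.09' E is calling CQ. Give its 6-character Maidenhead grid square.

PJ05rp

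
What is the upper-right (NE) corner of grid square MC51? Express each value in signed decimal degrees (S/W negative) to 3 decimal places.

Field M=12, C=2: +12·20° lon, +2·10° lat → SW at lon 60°, lat -70°.
Square 5, 1: +5·2° lon, +1·1° lat → SW at lon 70°, lat -69°.
Cell spans 2° lon × 1° lat. NE corner is SW corner plus one full cell.
latitude -68.000, longitude 72.000.

-68.000, 72.000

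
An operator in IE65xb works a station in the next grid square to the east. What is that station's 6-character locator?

Longitude subsquare x = 23; +1 → 24, wraps to 0 = a, carry into square.
Longitude square 6; +1 → 7.
The latitude characters are unchanged.

IE75ab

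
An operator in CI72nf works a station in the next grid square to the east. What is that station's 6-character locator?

Longitude subsquare n = 13; +1 → 14 = o.
The latitude characters are unchanged.

CI72of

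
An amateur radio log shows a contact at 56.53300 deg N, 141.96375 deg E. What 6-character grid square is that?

QO06xm

Offset from 180°W / 90°S: lon 321.9638°, lat 146.5330°.
Field: 321.9638/20 → 16 → Q, 146.5330/10 → 14 → O; chars QO.
Square: 1.9638/2 → 0, 6.5330/1 → 6; chars 06.
Subsquare: 1.9638/0.0833333 → 23 → x, 0.5330/0.0416667 → 12 → m; chars xm.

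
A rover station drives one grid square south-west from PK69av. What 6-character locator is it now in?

PK59xu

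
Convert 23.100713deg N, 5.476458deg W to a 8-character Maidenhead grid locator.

Shift to the Maidenhead origin (180°W, 90°S): lon 174.52354, lat 113.10071.
Field: 174.52354/20 → 8 → I, 113.10071/10 → 11 → L; chars IL.
Square: 14.52354/2 → 7, 3.10071/1 → 3; chars 73.
Subsquare: 0.52354/0.0833333 → 6 → g, 0.10071/0.0416667 → 2 → c; chars gc.
Extended square: 0.02354/0.00833333 → 2, 0.01738/0.00416667 → 4; chars 24.

IL73gc24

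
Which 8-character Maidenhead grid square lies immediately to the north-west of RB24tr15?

RB24tr06

Longitude extended square 1; −1 → 0.
Latitude extended square 5; +1 → 6.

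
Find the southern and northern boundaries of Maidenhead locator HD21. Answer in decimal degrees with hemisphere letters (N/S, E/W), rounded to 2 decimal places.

Field H=7, D=3: +7·20° lon, +3·10° lat → SW at lon -40°, lat -60°.
Square 2, 1: +2·2° lon, +1·1° lat → SW at lon -36°, lat -59°.
Cell spans 2° lon × 1° lat.
south 59.00° S, north 58.00° S.

59.00° S, 58.00° S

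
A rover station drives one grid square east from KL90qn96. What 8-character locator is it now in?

KL90rn06

Longitude extended square 9; +1 → 10, wraps to 0, carry into subsquare.
Longitude subsquare q = 16; +1 → 17 = r.
The latitude characters are unchanged.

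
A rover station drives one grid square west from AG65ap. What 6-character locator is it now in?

Longitude subsquare a = 0; −1 → -1, wraps to 23 = x, carry into square.
Longitude square 6; −1 → 5.
The latitude characters are unchanged.

AG55xp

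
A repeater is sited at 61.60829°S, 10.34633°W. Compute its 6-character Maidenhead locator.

IC48tj

Offset from 180°W / 90°S: lon 169.6537°, lat 28.3917°.
Field: 169.6537/20 → 8 → I, 28.3917/10 → 2 → C; chars IC.
Square: 9.6537/2 → 4, 8.3917/1 → 8; chars 48.
Subsquare: 1.6537/0.0833333 → 19 → t, 0.3917/0.0416667 → 9 → j; chars tj.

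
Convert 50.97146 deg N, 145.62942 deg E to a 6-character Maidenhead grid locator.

QO20tx

Add 180° to longitude and 90° to latitude: 325.6294, 140.9715.
Field: 325.6294/20 → 16 → Q, 140.9715/10 → 14 → O; chars QO.
Square: 5.6294/2 → 2, 0.9715/1 → 0; chars 20.
Subsquare: 1.6294/0.0833333 → 19 → t, 0.9715/0.0416667 → 23 → x; chars tx.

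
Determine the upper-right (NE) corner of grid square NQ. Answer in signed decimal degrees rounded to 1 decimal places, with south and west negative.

80.0, 100.0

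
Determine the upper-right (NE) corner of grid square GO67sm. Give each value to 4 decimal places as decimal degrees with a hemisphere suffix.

57.5417° N, 46.4167° W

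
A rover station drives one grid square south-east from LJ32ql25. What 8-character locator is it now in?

LJ32ql34

Longitude extended square 2; +1 → 3.
Latitude extended square 5; −1 → 4.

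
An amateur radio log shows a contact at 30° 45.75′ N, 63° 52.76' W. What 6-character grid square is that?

Offset from 180°W / 90°S: lon 116.1207°, lat 120.7625°.
Field: 116.1207/20 → 5 → F, 120.7625/10 → 12 → M; chars FM.
Square: 16.1207/2 → 8, 0.7625/1 → 0; chars 80.
Subsquare: 0.1207/0.0833333 → 1 → b, 0.7625/0.0416667 → 18 → s; chars bs.

FM80bs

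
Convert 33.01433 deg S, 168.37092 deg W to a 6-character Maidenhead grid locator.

Shift to the Maidenhead origin (180°W, 90°S): lon 11.6291, lat 56.9857.
Field (20°×10°, letters A–R): 11.6291/20 → 0 → A, 56.9857/10 → 5 → F; chars AF.
Square (2°×1°, digits 0–9): 11.6291/2 → 5, 6.9857/1 → 6; chars 56.
Subsquare (5′×2.5′, letters a–x): 1.6291/0.0833333 → 19 → t, 0.9857/0.0416667 → 23 → x; chars tx.

AF56tx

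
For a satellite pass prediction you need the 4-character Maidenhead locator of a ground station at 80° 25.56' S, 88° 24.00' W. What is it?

Offset from 180°W / 90°S: lon 91.60°, lat 9.57°.
Field: 91.60/20 → 4 → E, 9.57/10 → 0 → A; chars EA.
Square: 11.60/2 → 5, 9.57/1 → 9; chars 59.

EA59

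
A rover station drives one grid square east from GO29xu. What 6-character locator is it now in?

GO39au

Longitude subsquare x = 23; +1 → 24, wraps to 0 = a, carry into square.
Longitude square 2; +1 → 3.
The latitude characters are unchanged.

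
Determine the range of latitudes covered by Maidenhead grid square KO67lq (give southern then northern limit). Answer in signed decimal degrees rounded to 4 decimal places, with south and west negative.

57.6667, 57.7083

Field K=10, O=14: +10·20° lon, +14·10° lat → SW at lon 20°, lat 50°.
Square 6, 7: +6·2° lon, +7·1° lat → SW at lon 32°, lat 57°.
Subsquare l=11, q=16: +11·0.0833333° lon, +16·0.0416667° lat → SW at lon 32.9167°, lat 57.6667°.
Cell spans 0.0833333° lon × 0.0416667° lat.
south 57.6667, north 57.7083.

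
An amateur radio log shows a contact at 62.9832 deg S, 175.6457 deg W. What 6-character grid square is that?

AC27ea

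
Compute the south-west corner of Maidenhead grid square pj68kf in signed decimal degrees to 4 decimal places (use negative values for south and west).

Field P=15, J=9: +15·20° lon, +9·10° lat → SW at lon 120°, lat 0°.
Square 6, 8: +6·2° lon, +8·1° lat → SW at lon 132°, lat 8°.
Subsquare k=10, f=5: +10·0.0833333° lon, +5·0.0416667° lat → SW at lon 132.833°, lat 8.20833°.
latitude 8.2083, longitude 132.8333.

8.2083, 132.8333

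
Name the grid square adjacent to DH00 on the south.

DG09

Latitude square 0; −1 → -1, wraps to 9, carry into field.
Latitude field H = 7; −1 → 6 = G.
The longitude characters are unchanged.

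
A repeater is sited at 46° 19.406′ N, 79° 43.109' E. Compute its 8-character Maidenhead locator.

MN96uh67

Offset from 180°W / 90°S: lon 259.71848°, lat 136.32343°.
Field: 259.71848/20 → 12 → M, 136.32343/10 → 13 → N; chars MN.
Square: 19.71848/2 → 9, 6.32343/1 → 6; chars 96.
Subsquare: 1.71848/0.0833333 → 20 → u, 0.32343/0.0416667 → 7 → h; chars uh.
Extended square: 0.05182/0.00833333 → 6, 0.03177/0.00416667 → 7; chars 67.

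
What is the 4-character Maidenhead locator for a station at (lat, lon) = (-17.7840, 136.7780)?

Add 180° to longitude and 90° to latitude: 316.78, 72.22.
Field: 316.78/20 → 15 → P, 72.22/10 → 7 → H; chars PH.
Square: 16.78/2 → 8, 2.22/1 → 2; chars 82.

PH82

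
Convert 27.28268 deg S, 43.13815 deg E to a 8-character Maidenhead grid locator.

LG12nr62

Add 180° to longitude and 90° to latitude: 223.13815, 62.71732.
Field (20°×10°, letters A–R): lon ⌊223.13815/20⌋ = 11 → L; lat ⌊62.71732/10⌋ = 6 → G.
Square (2°×1°, digits 0–9): lon ⌊3.13815/2⌋ = 1; lat ⌊2.71732/1⌋ = 2.
Subsquare (5′×2.5′, letters a–x): lon ⌊1.13815/0.0833333⌋ = 13 → n; lat ⌊0.71732/0.0416667⌋ = 17 → r.
Extended square (30″×15″, digits 0–9): lon ⌊0.05482/0.00833333⌋ = 6; lat ⌊0.00899/0.00416667⌋ = 2.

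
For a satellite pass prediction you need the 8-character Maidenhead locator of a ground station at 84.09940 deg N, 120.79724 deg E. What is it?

Shift to the Maidenhead origin (180°W, 90°S): lon 300.79724, lat 174.09940.
Field: 300.79724/20 → 15 → P, 174.09940/10 → 17 → R; chars PR.
Square: 0.79724/2 → 0, 4.09940/1 → 4; chars 04.
Subsquare: 0.79724/0.0833333 → 9 → j, 0.09940/0.0416667 → 2 → c; chars jc.
Extended square: 0.04724/0.00833333 → 5, 0.01607/0.00416667 → 3; chars 53.

PR04jc53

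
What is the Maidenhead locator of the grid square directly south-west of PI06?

Longitude square 0; −1 → -1, wraps to 9, carry into field.
Longitude field P = 15; −1 → 14 = O.
Latitude square 6; −1 → 5.

OI95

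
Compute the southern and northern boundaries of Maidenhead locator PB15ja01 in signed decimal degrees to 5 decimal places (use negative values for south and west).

Field P=15, B=1: +15·20° lon, +1·10° lat → SW at lon 120°, lat -80°.
Square 1, 5: +1·2° lon, +5·1° lat → SW at lon 122°, lat -75°.
Subsquare j=9, a=0: +9·0.0833333° lon, +0·0.0416667° lat → SW at lon 122.75°, lat -75°.
Extended square 0, 1: +0·0.00833333° lon, +1·0.00416667° lat → SW at lon 122.75°, lat -74.9958°.
Cell spans 0.00833333° lon × 0.00416667° lat.
south -74.99583, north -74.99167.

-74.99583, -74.99167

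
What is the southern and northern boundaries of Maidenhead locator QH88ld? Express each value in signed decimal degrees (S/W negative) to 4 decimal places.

Field Q=16, H=7: +16·20° lon, +7·10° lat → SW at lon 140°, lat -20°.
Square 8, 8: +8·2° lon, +8·1° lat → SW at lon 156°, lat -12°.
Subsquare l=11, d=3: +11·0.0833333° lon, +3·0.0416667° lat → SW at lon 156.917°, lat -11.875°.
Cell spans 0.0833333° lon × 0.0416667° lat.
south -11.8750, north -11.8333.

-11.8750, -11.8333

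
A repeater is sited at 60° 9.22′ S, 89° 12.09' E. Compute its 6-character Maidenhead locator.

Offset from 180°W / 90°S: lon 269.2015°, lat 29.8463°.
Field (20°×10°, letters A–R): lon ⌊269.2015/20⌋ = 13 → N; lat ⌊29.8463/10⌋ = 2 → C.
Square (2°×1°, digits 0–9): lon ⌊9.2015/2⌋ = 4; lat ⌊9.8463/1⌋ = 9.
Subsquare (5′×2.5′, letters a–x): lon ⌊1.2015/0.0833333⌋ = 14 → o; lat ⌊0.8463/0.0416667⌋ = 20 → u.

NC49ou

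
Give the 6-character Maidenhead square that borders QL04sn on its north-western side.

QL04ro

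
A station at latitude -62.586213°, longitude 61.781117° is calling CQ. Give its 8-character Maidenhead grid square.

MC07vj39

Shift to the Maidenhead origin (180°W, 90°S): lon 241.78112, lat 27.41379.
Field: 241.78112/20 → 12 → M, 27.41379/10 → 2 → C; chars MC.
Square: 1.78112/2 → 0, 7.41379/1 → 7; chars 07.
Subsquare: 1.78112/0.0833333 → 21 → v, 0.41379/0.0416667 → 9 → j; chars vj.
Extended square: 0.03112/0.00833333 → 3, 0.03879/0.00416667 → 9; chars 39.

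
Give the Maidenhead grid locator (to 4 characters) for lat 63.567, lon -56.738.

Shift to the Maidenhead origin (180°W, 90°S): lon 123.26, lat 153.57.
Field: 123.26/20 → 6 → G, 153.57/10 → 15 → P; chars GP.
Square: 3.26/2 → 1, 3.57/1 → 3; chars 13.

GP13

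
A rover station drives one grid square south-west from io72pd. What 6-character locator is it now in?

Longitude subsquare p = 15; −1 → 14 = o.
Latitude subsquare d = 3; −1 → 2 = c.

IO72oc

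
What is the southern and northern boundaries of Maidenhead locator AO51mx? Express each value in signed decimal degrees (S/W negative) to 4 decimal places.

51.9583, 52.0000

Field A=0, O=14: +0·20° lon, +14·10° lat → SW at lon -180°, lat 50°.
Square 5, 1: +5·2° lon, +1·1° lat → SW at lon -170°, lat 51°.
Subsquare m=12, x=23: +12·0.0833333° lon, +23·0.0416667° lat → SW at lon -169°, lat 51.9583°.
Cell spans 0.0833333° lon × 0.0416667° lat.
south 51.9583, north 52.0000.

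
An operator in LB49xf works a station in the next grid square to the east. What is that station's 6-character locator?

Longitude subsquare x = 23; +1 → 24, wraps to 0 = a, carry into square.
Longitude square 4; +1 → 5.
The latitude characters are unchanged.

LB59af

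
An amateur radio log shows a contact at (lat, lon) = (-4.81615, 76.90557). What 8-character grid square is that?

Add 180° to longitude and 90° to latitude: 256.90557, 85.18385.
Field: 256.90557/20 → 12 → M, 85.18385/10 → 8 → I; chars MI.
Square: 16.90557/2 → 8, 5.18385/1 → 5; chars 85.
Subsquare: 0.90557/0.0833333 → 10 → k, 0.18385/0.0416667 → 4 → e; chars ke.
Extended square: 0.07224/0.00833333 → 8, 0.01718/0.00416667 → 4; chars 84.

MI85ke84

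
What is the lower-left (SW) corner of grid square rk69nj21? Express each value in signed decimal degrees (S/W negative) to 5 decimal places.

Field R=17, K=10: +17·20° lon, +10·10° lat → SW at lon 160°, lat 10°.
Square 6, 9: +6·2° lon, +9·1° lat → SW at lon 172°, lat 19°.
Subsquare n=13, j=9: +13·0.0833333° lon, +9·0.0416667° lat → SW at lon 173.083°, lat 19.375°.
Extended square 2, 1: +2·0.00833333° lon, +1·0.00416667° lat → SW at lon 173.1°, lat 19.3792°.
latitude 19.37917, longitude 173.10000.

19.37917, 173.10000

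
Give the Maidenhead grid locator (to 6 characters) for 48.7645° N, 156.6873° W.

BN18ps

Add 180° to longitude and 90° to latitude: 23.3127, 138.7645.
Field: lon ⌊23.3127/20⌋ = 1 → B; lat ⌊138.7645/10⌋ = 13 → N.
Square: lon ⌊3.3127/2⌋ = 1; lat ⌊8.7645/1⌋ = 8.
Subsquare: lon ⌊1.3127/0.0833333⌋ = 15 → p; lat ⌊0.7645/0.0416667⌋ = 18 → s.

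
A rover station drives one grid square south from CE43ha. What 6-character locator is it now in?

Latitude subsquare a = 0; −1 → -1, wraps to 23 = x, carry into square.
Latitude square 3; −1 → 2.
The longitude characters are unchanged.

CE42hx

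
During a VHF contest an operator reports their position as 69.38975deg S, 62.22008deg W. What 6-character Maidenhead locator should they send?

FC80vo

Add 180° to longitude and 90° to latitude: 117.7799, 20.6102.
Field: lon ⌊117.7799/20⌋ = 5 → F; lat ⌊20.6102/10⌋ = 2 → C.
Square: lon ⌊17.7799/2⌋ = 8; lat ⌊0.6102/1⌋ = 0.
Subsquare: lon ⌊1.7799/0.0833333⌋ = 21 → v; lat ⌊0.6102/0.0416667⌋ = 14 → o.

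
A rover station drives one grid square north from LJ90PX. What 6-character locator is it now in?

Latitude subsquare x = 23; +1 → 24, wraps to 0 = a, carry into square.
Latitude square 0; +1 → 1.
The longitude characters are unchanged.

LJ91pa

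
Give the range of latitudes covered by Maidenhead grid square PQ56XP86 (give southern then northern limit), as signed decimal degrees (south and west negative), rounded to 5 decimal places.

76.65000, 76.65417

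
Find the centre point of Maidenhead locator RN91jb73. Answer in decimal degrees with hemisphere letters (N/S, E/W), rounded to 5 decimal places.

41.05625° N, 178.81250° E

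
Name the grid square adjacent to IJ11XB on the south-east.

IJ21aa

Longitude subsquare x = 23; +1 → 24, wraps to 0 = a, carry into square.
Longitude square 1; +1 → 2.
Latitude subsquare b = 1; −1 → 0 = a.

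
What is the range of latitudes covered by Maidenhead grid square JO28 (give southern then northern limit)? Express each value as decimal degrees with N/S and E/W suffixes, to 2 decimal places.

Field J=9, O=14: +9·20° lon, +14·10° lat → SW at lon 0°, lat 50°.
Square 2, 8: +2·2° lon, +8·1° lat → SW at lon 4°, lat 58°.
Cell spans 2° lon × 1° lat.
south 58.00° N, north 59.00° N.

58.00° N, 59.00° N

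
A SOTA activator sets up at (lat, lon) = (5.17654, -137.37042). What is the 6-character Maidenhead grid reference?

Shift to the Maidenhead origin (180°W, 90°S): lon 42.6296, lat 95.1765.
Field: lon ⌊42.6296/20⌋ = 2 → C; lat ⌊95.1765/10⌋ = 9 → J.
Square: lon ⌊2.6296/2⌋ = 1; lat ⌊5.1765/1⌋ = 5.
Subsquare: lon ⌊0.6296/0.0833333⌋ = 7 → h; lat ⌊0.1765/0.0416667⌋ = 4 → e.

CJ15he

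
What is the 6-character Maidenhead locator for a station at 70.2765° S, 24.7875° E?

KB29jr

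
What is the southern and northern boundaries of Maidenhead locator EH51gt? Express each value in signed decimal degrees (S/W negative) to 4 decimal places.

-18.2083, -18.1667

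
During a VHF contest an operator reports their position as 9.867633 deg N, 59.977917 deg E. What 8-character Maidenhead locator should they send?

LJ99xu78

Offset from 180°W / 90°S: lon 239.97792°, lat 99.86763°.
Field (20°×10°, letters A–R): 239.97792/20 → 11 → L, 99.86763/10 → 9 → J; chars LJ.
Square (2°×1°, digits 0–9): 19.97792/2 → 9, 9.86763/1 → 9; chars 99.
Subsquare (5′×2.5′, letters a–x): 1.97792/0.0833333 → 23 → x, 0.86763/0.0416667 → 20 → u; chars xu.
Extended square (30″×15″, digits 0–9): 0.06125/0.00833333 → 7, 0.03430/0.00416667 → 8; chars 78.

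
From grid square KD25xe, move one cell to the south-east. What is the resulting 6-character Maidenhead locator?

KD35ad

Longitude subsquare x = 23; +1 → 24, wraps to 0 = a, carry into square.
Longitude square 2; +1 → 3.
Latitude subsquare e = 4; −1 → 3 = d.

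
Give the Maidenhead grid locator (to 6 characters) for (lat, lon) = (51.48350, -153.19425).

Shift to the Maidenhead origin (180°W, 90°S): lon 26.8057, lat 141.4835.
Field (20°×10°, letters A–R): 26.8057/20 → 1 → B, 141.4835/10 → 14 → O; chars BO.
Square (2°×1°, digits 0–9): 6.8057/2 → 3, 1.4835/1 → 1; chars 31.
Subsquare (5′×2.5′, letters a–x): 0.8057/0.0833333 → 9 → j, 0.4835/0.0416667 → 11 → l; chars jl.

BO31jl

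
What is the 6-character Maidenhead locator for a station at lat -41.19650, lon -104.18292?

DE78vt

Shift to the Maidenhead origin (180°W, 90°S): lon 75.8171, lat 48.8035.
Field: 75.8171/20 → 3 → D, 48.8035/10 → 4 → E; chars DE.
Square: 15.8171/2 → 7, 8.8035/1 → 8; chars 78.
Subsquare: 1.8171/0.0833333 → 21 → v, 0.8035/0.0416667 → 19 → t; chars vt.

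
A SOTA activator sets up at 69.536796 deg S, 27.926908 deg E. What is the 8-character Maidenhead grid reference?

Shift to the Maidenhead origin (180°W, 90°S): lon 207.92691, lat 20.46320.
Field: 207.92691/20 → 10 → K, 20.46320/10 → 2 → C; chars KC.
Square: 7.92691/2 → 3, 0.46320/1 → 0; chars 30.
Subsquare: 1.92691/0.0833333 → 23 → x, 0.46320/0.0416667 → 11 → l; chars xl.
Extended square: 0.01024/0.00833333 → 1, 0.00487/0.00416667 → 1; chars 11.

KC30xl11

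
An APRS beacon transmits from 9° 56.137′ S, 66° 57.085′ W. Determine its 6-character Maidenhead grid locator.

FI60mb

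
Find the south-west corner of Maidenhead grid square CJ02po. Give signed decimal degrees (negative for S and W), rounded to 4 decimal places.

2.5833, -138.7500

Field C=2, J=9: +2·20° lon, +9·10° lat → SW at lon -140°, lat 0°.
Square 0, 2: +0·2° lon, +2·1° lat → SW at lon -140°, lat 2°.
Subsquare p=15, o=14: +15·0.0833333° lon, +14·0.0416667° lat → SW at lon -138.75°, lat 2.58333°.
latitude 2.5833, longitude -138.7500.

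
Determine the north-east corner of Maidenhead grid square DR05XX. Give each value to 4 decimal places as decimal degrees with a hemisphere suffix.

Field D=3, R=17: +3·20° lon, +17·10° lat → SW at lon -120°, lat 80°.
Square 0, 5: +0·2° lon, +5·1° lat → SW at lon -120°, lat 85°.
Subsquare x=23, x=23: +23·0.0833333° lon, +23·0.0416667° lat → SW at lon -118.083°, lat 85.9583°.
Cell spans 0.0833333° lon × 0.0416667° lat. NE corner is SW corner plus one full cell.
latitude 86.0000° N, longitude 118.0000° W.

86.0000° N, 118.0000° W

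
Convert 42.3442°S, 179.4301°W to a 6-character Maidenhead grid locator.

Add 180° to longitude and 90° to latitude: 0.5699, 47.6558.
Field (20°×10°, letters A–R): 0.5699/20 → 0 → A, 47.6558/10 → 4 → E; chars AE.
Square (2°×1°, digits 0–9): 0.5699/2 → 0, 7.6558/1 → 7; chars 07.
Subsquare (5′×2.5′, letters a–x): 0.5699/0.0833333 → 6 → g, 0.6558/0.0416667 → 15 → p; chars gp.

AE07gp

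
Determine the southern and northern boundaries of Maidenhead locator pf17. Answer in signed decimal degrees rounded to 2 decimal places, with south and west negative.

-33.00, -32.00

Field P=15, F=5: +15·20° lon, +5·10° lat → SW at lon 120°, lat -40°.
Square 1, 7: +1·2° lon, +7·1° lat → SW at lon 122°, lat -33°.
Cell spans 2° lon × 1° lat.
south -33.00, north -32.00.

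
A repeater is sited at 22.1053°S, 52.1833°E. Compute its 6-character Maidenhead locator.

LG67cv

Shift to the Maidenhead origin (180°W, 90°S): lon 232.1833, lat 67.8947.
Field: 232.1833/20 → 11 → L, 67.8947/10 → 6 → G; chars LG.
Square: 12.1833/2 → 6, 7.8947/1 → 7; chars 67.
Subsquare: 0.1833/0.0833333 → 2 → c, 0.8947/0.0416667 → 21 → v; chars cv.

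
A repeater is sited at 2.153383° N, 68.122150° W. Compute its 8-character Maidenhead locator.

FJ52wd56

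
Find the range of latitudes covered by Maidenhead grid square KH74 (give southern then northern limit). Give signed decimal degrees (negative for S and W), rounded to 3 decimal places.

-16.000, -15.000

Field K=10, H=7: +10·20° lon, +7·10° lat → SW at lon 20°, lat -20°.
Square 7, 4: +7·2° lon, +4·1° lat → SW at lon 34°, lat -16°.
Cell spans 2° lon × 1° lat.
south -16.000, north -15.000.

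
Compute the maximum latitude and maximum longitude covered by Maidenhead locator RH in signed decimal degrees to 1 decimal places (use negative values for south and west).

-10.0, 180.0

Field R=17, H=7: +17·20° lon, +7·10° lat → SW at lon 160°, lat -20°.
Cell spans 20° lon × 10° lat. NE corner is SW corner plus one full cell.
latitude -10.0, longitude 180.0.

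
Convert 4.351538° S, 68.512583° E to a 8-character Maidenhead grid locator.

MI45gp15

Add 180° to longitude and 90° to latitude: 248.51258, 85.64846.
Field: lon ⌊248.51258/20⌋ = 12 → M; lat ⌊85.64846/10⌋ = 8 → I.
Square: lon ⌊8.51258/2⌋ = 4; lat ⌊5.64846/1⌋ = 5.
Subsquare: lon ⌊0.51258/0.0833333⌋ = 6 → g; lat ⌊0.64846/0.0416667⌋ = 15 → p.
Extended square: lon ⌊0.01258/0.00833333⌋ = 1; lat ⌊0.02346/0.00416667⌋ = 5.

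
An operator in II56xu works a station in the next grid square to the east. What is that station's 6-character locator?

II66au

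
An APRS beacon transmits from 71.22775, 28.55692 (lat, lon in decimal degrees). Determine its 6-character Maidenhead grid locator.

Add 180° to longitude and 90° to latitude: 208.5569, 161.2278.
Field (20°×10°, letters A–R): lon ⌊208.5569/20⌋ = 10 → K; lat ⌊161.2278/10⌋ = 16 → Q.
Square (2°×1°, digits 0–9): lon ⌊8.5569/2⌋ = 4; lat ⌊1.2278/1⌋ = 1.
Subsquare (5′×2.5′, letters a–x): lon ⌊0.5569/0.0833333⌋ = 6 → g; lat ⌊0.2278/0.0416667⌋ = 5 → f.

KQ41gf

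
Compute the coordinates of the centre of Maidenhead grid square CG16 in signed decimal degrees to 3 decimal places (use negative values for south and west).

-23.500, -137.000

Field C=2, G=6: +2·20° lon, +6·10° lat → SW at lon -140°, lat -30°.
Square 1, 6: +1·2° lon, +6·1° lat → SW at lon -138°, lat -24°.
Cell spans 2° lon × 1° lat. Centre is SW corner plus half of each.
latitude -23.500, longitude -137.000.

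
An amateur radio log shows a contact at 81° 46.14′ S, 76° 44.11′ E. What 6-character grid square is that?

MA88if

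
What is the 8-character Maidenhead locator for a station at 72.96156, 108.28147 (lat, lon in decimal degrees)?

OQ42dx30

Offset from 180°W / 90°S: lon 288.28147°, lat 162.96156°.
Field: lon ⌊288.28147/20⌋ = 14 → O; lat ⌊162.96156/10⌋ = 16 → Q.
Square: lon ⌊8.28147/2⌋ = 4; lat ⌊2.96156/1⌋ = 2.
Subsquare: lon ⌊0.28147/0.0833333⌋ = 3 → d; lat ⌊0.96156/0.0416667⌋ = 23 → x.
Extended square: lon ⌊0.03147/0.00833333⌋ = 3; lat ⌊0.00323/0.00416667⌋ = 0.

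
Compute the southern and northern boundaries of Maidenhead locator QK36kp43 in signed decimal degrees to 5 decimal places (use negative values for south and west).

16.63750, 16.64167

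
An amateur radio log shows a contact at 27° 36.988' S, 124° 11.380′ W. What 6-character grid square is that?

CG72vj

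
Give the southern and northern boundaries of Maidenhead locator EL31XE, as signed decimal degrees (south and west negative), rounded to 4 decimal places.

21.1667, 21.2083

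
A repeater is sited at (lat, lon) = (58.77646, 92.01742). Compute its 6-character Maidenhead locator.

Shift to the Maidenhead origin (180°W, 90°S): lon 272.0174, lat 148.7765.
Field (20°×10°, letters A–R): lon ⌊272.0174/20⌋ = 13 → N; lat ⌊148.7765/10⌋ = 14 → O.
Square (2°×1°, digits 0–9): lon ⌊12.0174/2⌋ = 6; lat ⌊8.7765/1⌋ = 8.
Subsquare (5′×2.5′, letters a–x): lon ⌊0.0174/0.0833333⌋ = 0 → a; lat ⌊0.7765/0.0416667⌋ = 18 → s.

NO68as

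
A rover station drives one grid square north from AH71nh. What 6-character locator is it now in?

Latitude subsquare h = 7; +1 → 8 = i.
The longitude characters are unchanged.

AH71ni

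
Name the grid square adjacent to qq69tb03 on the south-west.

Longitude extended square 0; −1 → -1, wraps to 9, carry into subsquare.
Longitude subsquare t = 19; −1 → 18 = s.
Latitude extended square 3; −1 → 2.

QQ69sb92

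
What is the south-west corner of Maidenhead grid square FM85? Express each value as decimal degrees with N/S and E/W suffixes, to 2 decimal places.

35.00° N, 64.00° W

Field F=5, M=12: +5·20° lon, +12·10° lat → SW at lon -80°, lat 30°.
Square 8, 5: +8·2° lon, +5·1° lat → SW at lon -64°, lat 35°.
latitude 35.00° N, longitude 64.00° W.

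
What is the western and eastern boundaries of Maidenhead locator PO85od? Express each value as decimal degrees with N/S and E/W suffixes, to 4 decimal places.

Field P=15, O=14: +15·20° lon, +14·10° lat → SW at lon 120°, lat 50°.
Square 8, 5: +8·2° lon, +5·1° lat → SW at lon 136°, lat 55°.
Subsquare o=14, d=3: +14·0.0833333° lon, +3·0.0416667° lat → SW at lon 137.167°, lat 55.125°.
Cell spans 0.0833333° lon × 0.0416667° lat.
west 137.1667° E, east 137.2500° E.

137.1667° E, 137.2500° E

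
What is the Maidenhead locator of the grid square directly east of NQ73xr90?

NQ83ar00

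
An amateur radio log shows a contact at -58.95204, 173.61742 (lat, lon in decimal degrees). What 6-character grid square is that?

Add 180° to longitude and 90° to latitude: 353.6174, 31.0480.
Field: 353.6174/20 → 17 → R, 31.0480/10 → 3 → D; chars RD.
Square: 13.6174/2 → 6, 1.0480/1 → 1; chars 61.
Subsquare: 1.6174/0.0833333 → 19 → t, 0.0480/0.0416667 → 1 → b; chars tb.

RD61tb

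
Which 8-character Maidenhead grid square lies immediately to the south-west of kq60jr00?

Longitude extended square 0; −1 → -1, wraps to 9, carry into subsquare.
Longitude subsquare j = 9; −1 → 8 = i.
Latitude extended square 0; −1 → -1, wraps to 9, carry into subsquare.
Latitude subsquare r = 17; −1 → 16 = q.

KQ60iq99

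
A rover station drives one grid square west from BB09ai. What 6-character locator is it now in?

AB99xi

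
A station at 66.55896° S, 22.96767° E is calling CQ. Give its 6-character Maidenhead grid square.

KC13lk

Add 180° to longitude and 90° to latitude: 202.9677, 23.4410.
Field: 202.9677/20 → 10 → K, 23.4410/10 → 2 → C; chars KC.
Square: 2.9677/2 → 1, 3.4410/1 → 3; chars 13.
Subsquare: 0.9677/0.0833333 → 11 → l, 0.4410/0.0416667 → 10 → k; chars lk.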